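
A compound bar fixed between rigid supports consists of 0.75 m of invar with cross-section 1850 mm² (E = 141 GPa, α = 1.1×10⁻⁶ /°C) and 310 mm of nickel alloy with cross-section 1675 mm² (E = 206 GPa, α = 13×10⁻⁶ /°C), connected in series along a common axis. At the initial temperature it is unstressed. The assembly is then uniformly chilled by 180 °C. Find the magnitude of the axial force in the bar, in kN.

P ≈ 232 kN (tensile)

Free thermal contraction of the whole bar: Σ αᵢΔT Lᵢ = 1.1×10⁻⁶×180×750 + 13×10⁻⁶×180×310 = 0.8739 mm.
The walls prevent any net length change, so an axial force P (same in every segment) develops. Compatibility: P · Σ Lᵢ/(AᵢEᵢ) = δ_free.
The series flexibility is Σ Lᵢ/(AᵢEᵢ) = 750/(1850×141×10³) + 310/(1675×206×10³) = 3.774×10⁻⁶ mm/N.
Hence P = δ_free / Σ(L/AE) = 0.8739/3.774×10⁻⁶ = 231.6 kN (tensile).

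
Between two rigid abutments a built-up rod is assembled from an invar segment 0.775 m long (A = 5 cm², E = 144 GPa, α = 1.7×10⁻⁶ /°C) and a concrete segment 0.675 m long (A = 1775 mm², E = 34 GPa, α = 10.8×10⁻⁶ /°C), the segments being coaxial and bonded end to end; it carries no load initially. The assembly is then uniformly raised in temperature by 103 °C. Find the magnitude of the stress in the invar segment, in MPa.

With the walls removed the bar would change length by δ_free = Σ αᵢΔT Lᵢ = 1.7×10⁻⁶×103×775 + 10.8×10⁻⁶×103×675 = 0.8866 mm.
Since the ends are fixed, an axial force P builds up, equal in every segment, with P · Σ Lᵢ/(AᵢEᵢ) = δ_free.
The series flexibility is Σ Lᵢ/(AᵢEᵢ) = 775/(500×144×10³) + 675/(1775×34×10³) = 2.195×10⁻⁵ mm/N.
Hence P = δ_free / Σ(L/AE) = 0.8866/2.195×10⁻⁵ = 40.39 kN (compressive).
σ_{invar} = P / A = 40390 / 500 = 80.79 MPa.

σ ≈ 80.8 MPa (compressive)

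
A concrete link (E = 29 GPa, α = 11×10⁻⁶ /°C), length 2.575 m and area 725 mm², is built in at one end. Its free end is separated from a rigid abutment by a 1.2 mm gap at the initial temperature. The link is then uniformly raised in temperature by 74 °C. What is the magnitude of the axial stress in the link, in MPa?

Unrestrained expansion: δ_free = αΔT L = 11×10⁻⁶ × 74 × 2575 = 2.096 mm.
This exceeds the 1.2 mm gap, so the wall pushes back. The portion of expansion that must be recovered elastically is δ_free − gap = 2.096 − 1.2 = 0.8961 mm.
That suppressed elongation corresponds to σ = E·Δ/L = 29×10³ × 0.8961/2575 = 10.09 MPa.

σ ≈ 10.1 MPa (compressive)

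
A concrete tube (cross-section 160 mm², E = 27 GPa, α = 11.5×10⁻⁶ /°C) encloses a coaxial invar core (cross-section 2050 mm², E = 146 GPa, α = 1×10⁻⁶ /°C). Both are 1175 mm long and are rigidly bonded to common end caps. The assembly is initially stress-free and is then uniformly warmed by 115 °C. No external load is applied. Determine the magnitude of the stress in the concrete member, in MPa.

Equilibrium of a rigid end plate with no external load gives equal and opposite internal forces ±P in the two members. Since α_{concrete} > α_{invar}, heating drives the concrete into compression and the invar into tension.
Equating the net (thermal + elastic) strains gives |α₁ − α₂|·ΔT = P·[1/(A₁E₁) + 1/(A₂E₂)].
|α₁ − α₂|·ΔT = 10.5×10⁻⁶ × 115 = 0.001208.
1/(A₁E₁) + 1/(A₂E₂) = 1/(160×27×10³) + 1/(2050×146×10³) = 2.348×10⁻⁷ N⁻¹.
So P = 0.001208 / 2.348×10⁻⁷ = 5.142 kN.
σ_{concrete} = P/A₁ = 5142/160 = 32.14 MPa, compressive.

σ ≈ 32.1 MPa (compressive)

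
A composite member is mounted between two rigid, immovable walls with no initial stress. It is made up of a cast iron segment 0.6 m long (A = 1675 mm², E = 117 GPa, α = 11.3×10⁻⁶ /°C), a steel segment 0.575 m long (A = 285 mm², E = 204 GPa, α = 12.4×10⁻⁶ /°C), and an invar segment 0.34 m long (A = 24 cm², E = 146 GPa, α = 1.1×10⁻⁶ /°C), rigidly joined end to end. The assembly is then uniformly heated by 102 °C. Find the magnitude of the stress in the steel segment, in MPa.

σ ≈ 367 MPa (compressive)

Free thermal expansion of the whole bar: Σ αᵢΔT Lᵢ = 11.3×10⁻⁶×102×600 + 12.4×10⁻⁶×102×575 + 1.1×10⁻⁶×102×340 = 1.457 mm.
The walls prevent any net length change, so an axial force P (same in every segment) develops. Compatibility: P · Σ Lᵢ/(AᵢEᵢ) = δ_free.
Σ Lᵢ/(AᵢEᵢ) = 600/(1675×117×10³) + 575/(285×204×10³) + 340/(2400×146×10³) = 1.392×10⁻⁵ mm/N.
Hence P = δ_free / Σ(L/AE) = 1.457/1.392×10⁻⁵ = 104.7 kN (compressive).
σ_{steel} = P / A = 104700 / 285 = 367.2 MPa.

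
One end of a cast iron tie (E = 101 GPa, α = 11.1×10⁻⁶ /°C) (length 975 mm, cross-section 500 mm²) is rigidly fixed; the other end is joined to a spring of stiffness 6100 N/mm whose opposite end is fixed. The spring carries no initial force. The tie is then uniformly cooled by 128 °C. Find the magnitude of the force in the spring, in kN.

P ≈ 7.56 kN

The unrestrained thermal change is αΔT L = 11.1×10⁻⁶ × 128 × 975 = 1.385 mm.
Let P be the tensile force in the spring. The tie extends elastically by PL/(AE) and the spring stretches by P/k; together these equal δ_free.
So P = δ_free / [L/(AE) + 1/k] = 1.385 / [ 975/(500×101×10³) + 1/(6100) ].
P = 1.385 / 0.0001832 = 7560 N.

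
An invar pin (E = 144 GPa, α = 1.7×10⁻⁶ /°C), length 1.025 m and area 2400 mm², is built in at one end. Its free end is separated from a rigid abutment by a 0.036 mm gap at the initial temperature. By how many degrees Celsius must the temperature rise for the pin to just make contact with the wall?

ΔT ≈ 20.7 °C

Contact occurs when the free expansion equals the gap: αΔT L = 0.036 mm.
ΔT = 0.036 / (1.7×10⁻⁶ × 1025) = 20.66 °C.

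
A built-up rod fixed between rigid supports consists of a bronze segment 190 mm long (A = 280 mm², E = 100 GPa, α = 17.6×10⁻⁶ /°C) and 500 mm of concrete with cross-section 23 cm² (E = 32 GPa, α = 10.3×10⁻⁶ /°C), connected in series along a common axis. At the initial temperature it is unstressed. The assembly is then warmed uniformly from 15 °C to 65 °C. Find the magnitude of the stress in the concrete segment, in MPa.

σ ≈ 13.6 MPa (compressive)

Free thermal expansion of the whole bar: Σ αᵢΔT Lᵢ = 17.6×10⁻⁶×50×190 + 10.3×10⁻⁶×50×500 = 0.4247 mm.
Since the ends are fixed, an axial force P builds up, equal in every segment, with P · Σ Lᵢ/(AᵢEᵢ) = δ_free.
The series flexibility is Σ Lᵢ/(AᵢEᵢ) = 190/(280×100×10³) + 500/(2300×32×10³) = 1.358×10⁻⁵ mm/N.
P = 0.4247 / 1.358×10⁻⁵ = 31280 N = 31.28 kN, compressive.
σ_{concrete} = P / A = 31280 / 2300 = 13.6 MPa.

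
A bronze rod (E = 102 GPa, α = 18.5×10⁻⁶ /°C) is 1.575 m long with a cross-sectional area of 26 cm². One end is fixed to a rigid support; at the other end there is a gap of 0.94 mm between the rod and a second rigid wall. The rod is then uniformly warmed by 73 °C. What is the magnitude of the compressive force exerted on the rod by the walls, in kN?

P ≈ 200 kN

Unrestrained expansion: δ_free = αΔT L = 18.5×10⁻⁶ × 73 × 1575 = 2.127 mm.
This exceeds the 0.94 mm gap, so the wall pushes back. The portion of expansion that must be recovered elastically is δ_free − gap = 2.127 − 0.94 = 1.187 mm.
That suppressed elongation corresponds to σ = E·Δ/L = 102×10³ × 1.187/1575 = 76.87 MPa.
P = σA = 76.87 × 2600 = 199.9 kN.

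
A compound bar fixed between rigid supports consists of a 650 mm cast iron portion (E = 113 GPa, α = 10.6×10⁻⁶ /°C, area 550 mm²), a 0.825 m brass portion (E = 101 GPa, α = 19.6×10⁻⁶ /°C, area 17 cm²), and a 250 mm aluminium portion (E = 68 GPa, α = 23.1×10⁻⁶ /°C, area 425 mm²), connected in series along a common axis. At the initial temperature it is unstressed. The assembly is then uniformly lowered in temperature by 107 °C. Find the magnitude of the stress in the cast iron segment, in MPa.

σ ≈ 235 MPa (tensile)

Free thermal contraction of the whole bar: Σ αᵢΔT Lᵢ = 10.6×10⁻⁶×107×650 + 19.6×10⁻⁶×107×825 + 23.1×10⁻⁶×107×250 = 3.085 mm.
The rigid supports impose zero overall length change; the single axial force P common to all segments must satisfy P Σ Lᵢ/(AᵢEᵢ) = δ_free.
Σ Lᵢ/(AᵢEᵢ) = 650/(550×113×10³) + 825/(1700×101×10³) + 250/(425×68×10³) = 2.391×10⁻⁵ mm/N.
So P = 3.085 / 2.391×10⁻⁵ = 129 kN, tensile.
σ_{cast iron} = P / A = 129000 / 550 = 234.6 MPa.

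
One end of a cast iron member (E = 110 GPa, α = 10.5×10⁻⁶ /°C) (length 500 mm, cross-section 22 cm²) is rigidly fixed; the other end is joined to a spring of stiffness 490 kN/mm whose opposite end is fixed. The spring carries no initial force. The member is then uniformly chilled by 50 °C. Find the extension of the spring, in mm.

δ ≈ 0.13 mm

If the spring were absent the member would shorten by αΔT L = 10.5×10⁻⁶ × 50 × 500 = 0.2625 mm.
Let P be the tensile force in the spring. The member extends elastically by PL/(AE) and the spring stretches by P/k; together these equal δ_free.
So P = δ_free / [L/(AE) + 1/k] = 0.2625 / [ 500/(2200×110×10³) + 1/(490×10³) ].
P = 0.2625 / 4.107×10⁻⁶ = 63920 N.
Spring extension = P/k = 63920/(490×10³) = 0.1304 mm.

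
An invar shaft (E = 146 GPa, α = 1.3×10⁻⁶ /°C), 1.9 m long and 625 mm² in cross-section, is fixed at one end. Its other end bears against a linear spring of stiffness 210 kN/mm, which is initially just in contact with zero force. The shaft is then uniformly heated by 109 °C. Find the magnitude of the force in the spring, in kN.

P ≈ 10.5 kN

Free thermal expansion: δ_free = αΔT L = 1.3×10⁻⁶ × 109 × 1900 = 0.2692 mm.
Let P be the compressive force at the spring. The shaft shortens elastically by PL/(AE) and the spring compresses by P/k; together these equal δ_free.
So P = δ_free / [L/(AE) + 1/k] = 0.2692 / [ 1900/(625×146×10³) + 1/(210×10³) ].
P = 0.2692 / 2.558×10⁻⁵ = 10520 N.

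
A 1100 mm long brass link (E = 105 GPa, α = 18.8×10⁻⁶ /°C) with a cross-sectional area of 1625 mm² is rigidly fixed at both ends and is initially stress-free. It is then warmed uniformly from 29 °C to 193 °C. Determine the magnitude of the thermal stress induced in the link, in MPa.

σ ≈ 324 MPa (compressive)

With length fixed, the mechanical strain must cancel the thermal strain αΔT = 18.8×10⁻⁶ × 164 = 3083.2×10⁻⁶.
σ = EαΔT = 105×10³ × 18.8×10⁻⁶ × 164 = 323.7 MPa (compressive; the link is trying to expand).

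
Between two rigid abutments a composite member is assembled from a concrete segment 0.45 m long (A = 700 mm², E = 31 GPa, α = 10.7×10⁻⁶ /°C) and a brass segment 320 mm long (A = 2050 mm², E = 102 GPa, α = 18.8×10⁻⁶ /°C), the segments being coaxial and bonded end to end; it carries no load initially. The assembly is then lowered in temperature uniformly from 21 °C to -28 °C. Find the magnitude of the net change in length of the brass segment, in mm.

|ΔL| ≈ 0.258 mm

With the walls removed the bar would change length by δ_free = Σ αᵢΔT Lᵢ = 10.7×10⁻⁶×49×450 + 18.8×10⁻⁶×49×320 = 0.5307 mm.
Since the ends are fixed, an axial force P builds up, equal in every segment, with P · Σ Lᵢ/(AᵢEᵢ) = δ_free.
Σ Lᵢ/(AᵢEᵢ) = 450/(700×31×10³) + 320/(2050×102×10³) = 2.227×10⁻⁵ mm/N.
So P = 0.5307 / 2.227×10⁻⁵ = 23.83 kN, tensile.
For the brass segment, free thermal change = 18.8×10⁻⁶×49×320 = 0.2948 mm and elastic change from P = 23830×320/(2050×102×10³) = 0.03647 mm; these oppose, so the net change is 0.258 mm (segment shortens).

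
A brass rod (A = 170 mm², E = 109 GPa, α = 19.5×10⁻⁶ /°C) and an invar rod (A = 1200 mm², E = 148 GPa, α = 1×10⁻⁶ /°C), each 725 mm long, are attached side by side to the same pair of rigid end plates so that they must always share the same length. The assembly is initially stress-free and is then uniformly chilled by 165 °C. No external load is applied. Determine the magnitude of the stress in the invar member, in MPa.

Equilibrium of a rigid end plate with no external load gives equal and opposite internal forces ±P in the two members. Since α_{brass} > α_{invar}, cooling drives the brass into tension and the invar into compression.
Setting the final lengths equal and cancelling L: (α₁ − α₂)ΔT = P/(A₁E₁) + P/(A₂E₂).
|α₁ − α₂|·ΔT = 18.5×10⁻⁶ × 165 = 0.003052.
1/(A₁E₁) + 1/(A₂E₂) = 1/(170×109×10³) + 1/(1200×148×10³) = 5.96×10⁻⁸ N⁻¹.
So P = 0.003052 / 5.96×10⁻⁸ = 51.22 kN.
σ_{invar} = P/A₂ = 51220/1200 = 42.68 MPa, compressive.

σ ≈ 42.7 MPa (compressive)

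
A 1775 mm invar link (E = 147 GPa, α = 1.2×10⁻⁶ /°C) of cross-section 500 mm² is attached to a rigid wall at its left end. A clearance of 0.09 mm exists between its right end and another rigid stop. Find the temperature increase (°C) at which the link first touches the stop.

The gap closes when αΔT L = 0.09 mm, since the link is still unstressed at that instant.
ΔT = 0.09 / (1.2×10⁻⁶ × 1775) = 42.25 °C.

ΔT ≈ 42.3 °C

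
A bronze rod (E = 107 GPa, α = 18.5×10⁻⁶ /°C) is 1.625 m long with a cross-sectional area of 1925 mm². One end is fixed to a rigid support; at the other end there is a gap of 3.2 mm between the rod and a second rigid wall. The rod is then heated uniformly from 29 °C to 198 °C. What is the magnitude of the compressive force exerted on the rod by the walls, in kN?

P ≈ 238 kN

If the wall were absent the rod would grow by αΔT L = 18.5×10⁻⁶ × 169 × 1625 = 5.081 mm.
The gap closes (δ_free > 3.2 mm) and the wall then resists a further 5.081 − 3.2 = 1.881 mm of expansion.
So σ = E(δ_free − g)/L = 107×10³ × 1.881/1625 = 123.8 MPa.
P = σA = 123.8 × 1925 = 238.4 kN.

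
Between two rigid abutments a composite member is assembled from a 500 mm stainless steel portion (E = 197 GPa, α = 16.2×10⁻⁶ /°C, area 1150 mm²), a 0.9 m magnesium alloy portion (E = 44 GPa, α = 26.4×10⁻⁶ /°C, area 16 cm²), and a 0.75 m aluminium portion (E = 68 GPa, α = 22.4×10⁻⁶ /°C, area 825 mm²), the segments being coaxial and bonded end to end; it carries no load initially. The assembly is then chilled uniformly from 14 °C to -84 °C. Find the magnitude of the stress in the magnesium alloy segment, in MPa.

σ ≈ 105 MPa (tensile)

If the supports were absent, the total length change would be Σ αᵢΔT Lᵢ = 16.2×10⁻⁶×98×500 + 26.4×10⁻⁶×98×900 + 22.4×10⁻⁶×98×750 = 4.769 mm.
Since the ends are fixed, an axial force P builds up, equal in every segment, with P · Σ Lᵢ/(AᵢEᵢ) = δ_free.
Σ Lᵢ/(AᵢEᵢ) = 500/(1150×197×10³) + 900/(1600×44×10³) + 750/(825×68×10³) = 2.836×10⁻⁵ mm/N.
So P = 4.769 / 2.836×10⁻⁵ = 168.1 kN, tensile.
σ_{magnesium alloy} = P / A = 168100 / 1600 = 105.1 MPa.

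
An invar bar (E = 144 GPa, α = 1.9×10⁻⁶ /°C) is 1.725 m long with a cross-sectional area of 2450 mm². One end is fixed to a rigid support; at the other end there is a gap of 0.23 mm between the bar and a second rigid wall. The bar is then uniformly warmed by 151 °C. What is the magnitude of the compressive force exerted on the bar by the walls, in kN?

Free thermal elongation = αΔT L = 1.9×10⁻⁶ × 151 × 1725 = 0.4949 mm.
After closing the 0.23 mm clearance, 0.4949 − 0.23 = 0.2649 mm of expansion remains to be suppressed by the wall.
That suppressed elongation corresponds to σ = E·Δ/L = 144×10³ × 0.2649/1725 = 22.11 MPa.
Force on the wall = σA = 22.11 × 2450 mm² = 54.18 kN.

P ≈ 54.2 kN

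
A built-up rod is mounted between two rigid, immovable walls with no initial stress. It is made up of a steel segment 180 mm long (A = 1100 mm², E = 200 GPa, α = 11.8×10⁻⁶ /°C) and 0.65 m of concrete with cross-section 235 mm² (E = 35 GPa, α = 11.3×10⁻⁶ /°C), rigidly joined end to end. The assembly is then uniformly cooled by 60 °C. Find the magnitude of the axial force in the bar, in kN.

With the walls removed the bar would change length by δ_free = Σ αᵢΔT Lᵢ = 11.8×10⁻⁶×60×180 + 11.3×10⁻⁶×60×650 = 0.5681 mm.
The walls prevent any net length change, so an axial force P (same in every segment) develops. Compatibility: P · Σ Lᵢ/(AᵢEᵢ) = δ_free.
The series flexibility is Σ Lᵢ/(AᵢEᵢ) = 180/(1100×200×10³) + 650/(235×35×10³) = 7.985×10⁻⁵ mm/N.
Hence P = δ_free / Σ(L/AE) = 0.5681/7.985×10⁻⁵ = 7.115 kN (tensile).

P ≈ 7.12 kN (tensile)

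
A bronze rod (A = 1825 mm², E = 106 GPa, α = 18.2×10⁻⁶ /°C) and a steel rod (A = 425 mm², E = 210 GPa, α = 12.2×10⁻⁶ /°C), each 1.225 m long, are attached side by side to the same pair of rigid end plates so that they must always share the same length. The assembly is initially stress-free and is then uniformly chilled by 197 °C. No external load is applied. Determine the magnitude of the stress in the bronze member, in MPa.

Equilibrium of a rigid end plate with no external load gives equal and opposite internal forces ±P in the two members. Since α_{bronze} > α_{steel}, cooling drives the bronze into tension and the steel into compression.
Compatibility of the two members (thermal + elastic change equal): (α₁ − α₂)ΔT = P·[1/(A₁E₁) + 1/(A₂E₂)].
|α₁ − α₂|·ΔT = 6×10⁻⁶ × 197 = 0.001182.
1/(A₁E₁) + 1/(A₂E₂) = 1/(1825×106×10³) + 1/(425×210×10³) = 1.637×10⁻⁸ N⁻¹.
So P = 0.001182 / 1.637×10⁻⁸ = 72.19 kN.
σ_{bronze} = P/A₁ = 72190/1825 = 39.56 MPa, tensile.

σ ≈ 39.6 MPa (tensile)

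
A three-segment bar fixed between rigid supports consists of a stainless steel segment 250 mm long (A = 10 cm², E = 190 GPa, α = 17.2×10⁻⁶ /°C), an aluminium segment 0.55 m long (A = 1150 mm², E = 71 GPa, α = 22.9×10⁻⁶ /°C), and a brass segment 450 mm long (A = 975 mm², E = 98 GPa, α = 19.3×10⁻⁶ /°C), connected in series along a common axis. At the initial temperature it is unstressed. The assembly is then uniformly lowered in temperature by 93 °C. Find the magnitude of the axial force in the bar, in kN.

Free thermal contraction of the whole bar: Σ αᵢΔT Lᵢ = 17.2×10⁻⁶×93×250 + 22.9×10⁻⁶×93×550 + 19.3×10⁻⁶×93×450 = 2.379 mm.
Since the ends are fixed, an axial force P builds up, equal in every segment, with P · Σ Lᵢ/(AᵢEᵢ) = δ_free.
The series flexibility is Σ Lᵢ/(AᵢEᵢ) = 250/(1000×190×10³) + 550/(1150×71×10³) + 450/(975×98×10³) = 1.276×10⁻⁵ mm/N.
So P = 2.379 / 1.276×10⁻⁵ = 186.4 kN, tensile.

P ≈ 186 kN (tensile)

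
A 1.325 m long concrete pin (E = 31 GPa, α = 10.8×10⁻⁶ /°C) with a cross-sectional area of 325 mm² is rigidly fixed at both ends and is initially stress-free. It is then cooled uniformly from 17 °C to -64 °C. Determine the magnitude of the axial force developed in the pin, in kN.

With zero net strain, σ = E·αΔT = 31 GPa × 10.8×10⁻⁶ × 81 = 27.12 MPa.
Then P = σA = 27.12 × 325 mm² = 8.814 kN, tensile.

P ≈ 8.81 kN (tensile)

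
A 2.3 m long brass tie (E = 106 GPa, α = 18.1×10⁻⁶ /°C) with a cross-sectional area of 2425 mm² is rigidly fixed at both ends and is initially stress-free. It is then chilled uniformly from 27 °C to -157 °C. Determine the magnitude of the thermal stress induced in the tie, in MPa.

With length fixed, the mechanical strain must cancel the thermal strain αΔT = 18.1×10⁻⁶ × 184 = 3330.4×10⁻⁶.
σ = EαΔT = 106×10³ × 18.1×10⁻⁶ × 184 = 353 MPa (tensile; the tie is trying to contract).

σ ≈ 353 MPa (tensile)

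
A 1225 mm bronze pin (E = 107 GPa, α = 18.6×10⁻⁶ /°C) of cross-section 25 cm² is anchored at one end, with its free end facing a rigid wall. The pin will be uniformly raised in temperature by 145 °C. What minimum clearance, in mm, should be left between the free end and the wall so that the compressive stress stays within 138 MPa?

With no wall the pin would lengthen by αΔT L = 18.6×10⁻⁶ × 145 × 1225 = 3.304 mm.
At the allowable stress the elastic shortening the wall may impose is σL/E = 138 × 1225 / (107×10³) = 1.58 mm.
So the gap has to take up the difference, g_min = δ_free − σL/E = 3.304 − 1.58 = 1.724 mm.

g ≈ 1.72 mm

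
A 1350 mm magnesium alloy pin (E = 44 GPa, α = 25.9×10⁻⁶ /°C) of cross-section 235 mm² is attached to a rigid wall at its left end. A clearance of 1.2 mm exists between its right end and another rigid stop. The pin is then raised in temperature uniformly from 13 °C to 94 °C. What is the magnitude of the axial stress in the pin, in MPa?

σ ≈ 53.2 MPa (compressive)

Free thermal elongation = αΔT L = 25.9×10⁻⁶ × 81 × 1350 = 2.832 mm.
After closing the 1.2 mm clearance, 2.832 − 1.2 = 1.632 mm of expansion remains to be suppressed by the wall.
So σ = E(δ_free − g)/L = 44×10³ × 1.632/1350 = 53.2 MPa.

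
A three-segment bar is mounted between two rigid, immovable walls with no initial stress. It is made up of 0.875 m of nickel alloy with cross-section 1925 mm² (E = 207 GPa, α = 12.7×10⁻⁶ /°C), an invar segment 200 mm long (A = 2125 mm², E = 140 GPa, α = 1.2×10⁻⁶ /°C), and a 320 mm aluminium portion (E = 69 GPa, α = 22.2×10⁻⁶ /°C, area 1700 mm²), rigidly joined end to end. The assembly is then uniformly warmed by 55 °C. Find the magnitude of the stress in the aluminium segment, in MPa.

σ ≈ 107 MPa (compressive)

With the walls removed the bar would change length by δ_free = Σ αᵢΔT Lᵢ = 12.7×10⁻⁶×55×875 + 1.2×10⁻⁶×55×200 + 22.2×10⁻⁶×55×320 = 1.015 mm.
Since the ends are fixed, an axial force P builds up, equal in every segment, with P · Σ Lᵢ/(AᵢEᵢ) = δ_free.
Σ Lᵢ/(AᵢEᵢ) = 875/(1925×207×10³) + 200/(2125×140×10³) + 320/(1700×69×10³) = 5.596×10⁻⁶ mm/N.
So P = 1.015 / 5.596×10⁻⁶ = 181.4 kN, compressive.
σ_{aluminium} = P / A = 181400 / 1700 = 106.7 MPa.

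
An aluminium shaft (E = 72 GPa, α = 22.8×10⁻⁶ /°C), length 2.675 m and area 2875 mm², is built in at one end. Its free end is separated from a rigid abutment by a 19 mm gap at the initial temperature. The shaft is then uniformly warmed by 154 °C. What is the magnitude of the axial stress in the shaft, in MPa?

σ ≈ 0 MPa

Unrestrained expansion: δ_free = αΔT L = 22.8×10⁻⁶ × 154 × 2675 = 9.392 mm.
Since δ_free = 9.39 mm is less than the 19 mm gap, the shaft never touches the wall. No axial force develops.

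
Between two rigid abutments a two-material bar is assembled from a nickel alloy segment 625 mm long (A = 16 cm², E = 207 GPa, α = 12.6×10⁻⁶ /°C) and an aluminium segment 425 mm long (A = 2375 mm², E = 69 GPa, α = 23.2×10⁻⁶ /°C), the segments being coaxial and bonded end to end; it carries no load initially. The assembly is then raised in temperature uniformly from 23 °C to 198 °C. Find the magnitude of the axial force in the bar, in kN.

P ≈ 693 kN (compressive)

If the supports were absent, the total length change would be Σ αᵢΔT Lᵢ = 12.6×10⁻⁶×175×625 + 23.2×10⁻⁶×175×425 = 3.104 mm.
The walls prevent any net length change, so an axial force P (same in every segment) develops. Compatibility: P · Σ Lᵢ/(AᵢEᵢ) = δ_free.
The series flexibility is Σ Lᵢ/(AᵢEᵢ) = 625/(1600×207×10³) + 425/(2375×69×10³) = 4.481×10⁻⁶ mm/N.
P = 3.104 / 4.481×10⁻⁶ = 692700 N = 692.7 kN, compressive.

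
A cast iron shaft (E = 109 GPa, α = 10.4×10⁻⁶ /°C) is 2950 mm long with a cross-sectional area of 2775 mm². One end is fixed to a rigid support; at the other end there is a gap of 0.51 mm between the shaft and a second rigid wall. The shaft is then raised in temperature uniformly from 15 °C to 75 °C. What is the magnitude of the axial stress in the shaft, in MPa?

If the wall were absent the shaft would grow by αΔT L = 10.4×10⁻⁶ × 60 × 2950 = 1.841 mm.
After closing the 0.51 mm clearance, 1.841 − 0.51 = 1.331 mm of expansion remains to be suppressed by the wall.
That suppressed elongation corresponds to σ = E·Δ/L = 109×10³ × 1.331/2950 = 49.17 MPa.

σ ≈ 49.2 MPa (compressive)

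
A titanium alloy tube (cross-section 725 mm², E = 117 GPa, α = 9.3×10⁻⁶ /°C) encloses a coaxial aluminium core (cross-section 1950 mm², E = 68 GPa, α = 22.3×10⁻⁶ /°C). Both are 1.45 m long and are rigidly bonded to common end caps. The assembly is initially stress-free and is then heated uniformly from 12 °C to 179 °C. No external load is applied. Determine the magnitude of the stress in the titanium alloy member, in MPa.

Equilibrium of a rigid end plate with no external load gives equal and opposite internal forces ±P in the two members. Since α_{aluminium} > α_{titanium alloy}, heating drives the aluminium into compression and the titanium alloy into tension.
Setting the final lengths equal and cancelling L: (α₁ − α₂)ΔT = P/(A₁E₁) + P/(A₂E₂).
|α₁ − α₂|·ΔT = 13×10⁻⁶ × 167 = 0.002171.
1/(A₁E₁) + 1/(A₂E₂) = 1/(725×117×10³) + 1/(1950×68×10³) = 1.933×10⁻⁸ N⁻¹.
So P = 0.002171 / 1.933×10⁻⁸ = 112.3 kN.
σ_{titanium alloy} = P/A₁ = 112300/725 = 154.9 MPa, tensile.

σ ≈ 155 MPa (tensile)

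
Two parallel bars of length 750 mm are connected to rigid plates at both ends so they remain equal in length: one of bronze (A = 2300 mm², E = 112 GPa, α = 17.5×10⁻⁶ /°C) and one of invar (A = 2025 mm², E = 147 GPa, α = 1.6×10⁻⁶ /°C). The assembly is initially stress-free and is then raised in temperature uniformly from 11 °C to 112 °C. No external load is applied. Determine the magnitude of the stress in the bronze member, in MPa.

σ ≈ 96.4 MPa (compressive)

The bronze has the larger α, so on heating it would change length more than the invar if both were free. The rigid plates force a common final length, so the bronze is put into compression and the invar into tension, with equal and opposite forces P (no external load).
Equating the net (thermal + elastic) strains gives |α₁ − α₂|·ΔT = P·[1/(A₁E₁) + 1/(A₂E₂)].
|α₁ − α₂|·ΔT = 15.9×10⁻⁶ × 101 = 0.001606.
1/(A₁E₁) + 1/(A₂E₂) = 1/(2300×112×10³) + 1/(2025×147×10³) = 7.241×10⁻⁹ N⁻¹.
P = 0.001606 / 7.241×10⁻⁹ = 221800 N = 221.8 kN.
σ_{bronze} = P/A₁ = 221800/2300 = 96.42 MPa, compressive.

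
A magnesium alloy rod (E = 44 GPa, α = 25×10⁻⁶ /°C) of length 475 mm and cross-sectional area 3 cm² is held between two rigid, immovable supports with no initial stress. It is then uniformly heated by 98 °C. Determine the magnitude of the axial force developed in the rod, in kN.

P ≈ 32.3 kN (compressive)

Full restraint means ε = 0, so the stress is σ = EαΔT = 44×10³ × 25×10⁻⁶ × 98 = 107.8 MPa.
Then P = σA = 107.8 × 300 mm² = 32.34 kN, compressive.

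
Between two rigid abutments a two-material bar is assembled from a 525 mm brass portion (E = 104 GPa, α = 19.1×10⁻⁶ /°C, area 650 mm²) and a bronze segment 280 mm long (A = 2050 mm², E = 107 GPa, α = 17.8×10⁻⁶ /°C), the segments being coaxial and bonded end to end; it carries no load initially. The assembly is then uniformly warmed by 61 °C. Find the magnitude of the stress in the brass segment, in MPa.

If the supports were absent, the total length change would be Σ αᵢΔT Lᵢ = 19.1×10⁻⁶×61×525 + 17.8×10⁻⁶×61×280 = 0.9157 mm.
Since the ends are fixed, an axial force P builds up, equal in every segment, with P · Σ Lᵢ/(AᵢEᵢ) = δ_free.
The series flexibility is Σ Lᵢ/(AᵢEᵢ) = 525/(650×104×10³) + 280/(2050×107×10³) = 9.043×10⁻⁶ mm/N.
P = 0.9157 / 9.043×10⁻⁶ = 101300 N = 101.3 kN, compressive.
σ_{brass} = P / A = 101300 / 650 = 155.8 MPa.

σ ≈ 156 MPa (compressive)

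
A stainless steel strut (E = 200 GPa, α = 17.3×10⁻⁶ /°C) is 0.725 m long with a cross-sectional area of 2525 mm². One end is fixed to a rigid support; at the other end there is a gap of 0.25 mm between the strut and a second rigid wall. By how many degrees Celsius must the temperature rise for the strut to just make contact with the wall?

The gap closes when αΔT L = 0.25 mm, since the strut is still unstressed at that instant.
So ΔT = g/(αL) = 0.25/(17.3×10⁻⁶ × 725) = 19.93 °C.

ΔT ≈ 19.9 °C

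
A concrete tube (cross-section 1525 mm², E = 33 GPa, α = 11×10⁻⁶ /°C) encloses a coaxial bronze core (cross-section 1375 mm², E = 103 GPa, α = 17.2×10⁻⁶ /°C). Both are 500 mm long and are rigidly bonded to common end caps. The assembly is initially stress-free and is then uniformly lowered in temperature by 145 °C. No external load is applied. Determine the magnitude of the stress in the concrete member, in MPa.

Equilibrium of a rigid end plate with no external load gives equal and opposite internal forces ±P in the two members. Since α_{bronze} > α_{concrete}, cooling drives the bronze into tension and the concrete into compression.
Compatibility of the two members (thermal + elastic change equal): (α₁ − α₂)ΔT = P·[1/(A₁E₁) + 1/(A₂E₂)].
|α₁ − α₂|·ΔT = 6.2×10⁻⁶ × 145 = 0.000899.
1/(A₁E₁) + 1/(A₂E₂) = 1/(1525×33×10³) + 1/(1375×103×10³) = 2.693×10⁻⁸ N⁻¹.
So P = 0.000899 / 2.693×10⁻⁸ = 33.38 kN.
σ_{concrete} = P/A₁ = 33380/1525 = 21.89 MPa, compressive.

σ ≈ 21.9 MPa (compressive)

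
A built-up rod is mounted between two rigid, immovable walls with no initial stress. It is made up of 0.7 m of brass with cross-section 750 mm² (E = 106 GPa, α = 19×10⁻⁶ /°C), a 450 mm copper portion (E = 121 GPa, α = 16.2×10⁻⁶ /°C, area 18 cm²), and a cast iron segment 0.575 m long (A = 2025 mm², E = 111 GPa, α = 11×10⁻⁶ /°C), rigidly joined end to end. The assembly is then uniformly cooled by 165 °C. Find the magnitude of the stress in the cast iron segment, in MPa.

If the supports were absent, the total length change would be Σ αᵢΔT Lᵢ = 19×10⁻⁶×165×700 + 16.2×10⁻⁶×165×450 + 11×10⁻⁶×165×575 = 4.441 mm.
The walls prevent any net length change, so an axial force P (same in every segment) develops. Compatibility: P · Σ Lᵢ/(AᵢEᵢ) = δ_free.
The series flexibility is Σ Lᵢ/(AᵢEᵢ) = 700/(750×106×10³) + 450/(1800×121×10³) + 575/(2025×111×10³) = 1.343×10⁻⁵ mm/N.
P = 4.441 / 1.343×10⁻⁵ = 330700 N = 330.7 kN, tensile.
σ_{cast iron} = P / A = 330700 / 2025 = 163.3 MPa.

σ ≈ 163 MPa (tensile)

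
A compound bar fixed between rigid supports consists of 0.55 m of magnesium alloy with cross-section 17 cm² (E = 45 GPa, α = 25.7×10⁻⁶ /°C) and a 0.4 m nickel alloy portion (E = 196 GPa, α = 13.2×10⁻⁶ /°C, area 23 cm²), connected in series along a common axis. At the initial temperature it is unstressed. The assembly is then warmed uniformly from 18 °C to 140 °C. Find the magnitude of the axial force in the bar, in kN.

P ≈ 293 kN (compressive)

With the walls removed the bar would change length by δ_free = Σ αᵢΔT Lᵢ = 25.7×10⁻⁶×122×550 + 13.2×10⁻⁶×122×400 = 2.369 mm.
The walls prevent any net length change, so an axial force P (same in every segment) develops. Compatibility: P · Σ Lᵢ/(AᵢEᵢ) = δ_free.
Σ Lᵢ/(AᵢEᵢ) = 550/(1700×45×10³) + 400/(2300×196×10³) = 8.077×10⁻⁶ mm/N.
Hence P = δ_free / Σ(L/AE) = 2.369/8.077×10⁻⁶ = 293.3 kN (compressive).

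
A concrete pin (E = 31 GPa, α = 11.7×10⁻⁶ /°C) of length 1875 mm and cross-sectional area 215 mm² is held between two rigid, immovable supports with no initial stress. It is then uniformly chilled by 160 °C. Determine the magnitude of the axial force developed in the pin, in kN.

The ends cannot move, so σ = EαΔT = 31×10³ × 11.7×10⁻⁶ × 160 = 58.03 MPa.
P = AEαΔT = 215 × 31×10³ × 11.7×10⁻⁶ × 160 = 12.48 kN (tensile).

P ≈ 12.5 kN (tensile)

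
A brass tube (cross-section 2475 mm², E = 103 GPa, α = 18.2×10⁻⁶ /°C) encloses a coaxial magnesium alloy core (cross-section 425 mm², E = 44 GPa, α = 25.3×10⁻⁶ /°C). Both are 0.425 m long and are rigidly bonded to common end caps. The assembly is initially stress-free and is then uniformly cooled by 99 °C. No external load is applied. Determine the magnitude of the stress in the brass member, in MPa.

σ ≈ 4.95 MPa (compressive)

The magnesium alloy has the larger α, so on cooling it would change length more than the brass if both were free. The rigid plates force a common final length, so the magnesium alloy is put into tension and the brass into compression, with equal and opposite forces P (no external load).
Equating the net (thermal + elastic) strains gives |α₁ − α₂|·ΔT = P·[1/(A₁E₁) + 1/(A₂E₂)].
|α₁ − α₂|·ΔT = 7.1×10⁻⁶ × 99 = 0.0007029.
1/(A₁E₁) + 1/(A₂E₂) = 1/(2475×103×10³) + 1/(425×44×10³) = 5.74×10⁻⁸ N⁻¹.
P = 0.0007029 / 5.74×10⁻⁸ = 12250 N = 12.25 kN.
σ_{brass} = P/A₁ = 12250/2475 = 4.948 MPa, compressive.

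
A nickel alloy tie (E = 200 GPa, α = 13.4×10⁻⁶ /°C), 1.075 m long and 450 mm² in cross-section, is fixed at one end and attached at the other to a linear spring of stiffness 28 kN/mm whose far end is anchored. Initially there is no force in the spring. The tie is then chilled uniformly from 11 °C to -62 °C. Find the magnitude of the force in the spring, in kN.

P ≈ 22.1 kN

If the spring were absent the tie would shorten by αΔT L = 13.4×10⁻⁶ × 73 × 1075 = 1.052 mm.
With a force P in the spring, the elastic change of the tie is PL/(AE) and that of the spring is P/k; compatibility requires their sum to equal δ_free.
So P = δ_free / [L/(AE) + 1/k] = 1.052 / [ 1075/(450×200×10³) + 1/(28×10³) ].
P = 1.052 / 4.766×10⁻⁵ = 22060 N.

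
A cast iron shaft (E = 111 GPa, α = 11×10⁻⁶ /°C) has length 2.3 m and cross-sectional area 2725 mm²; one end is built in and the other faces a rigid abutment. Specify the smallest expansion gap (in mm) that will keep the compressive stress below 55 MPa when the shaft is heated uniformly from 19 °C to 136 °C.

g ≈ 1.82 mm

Free expansion if unrestrained: δ_free = αΔT L = 11×10⁻⁶ × 117 × 2300 = 2.96 mm.
At the allowable stress the elastic shortening the wall may impose is σL/E = 55 × 2300 / (111×10³) = 1.14 mm.
The gap must absorb the remainder: g_min = 2.96 − 1.14 = 1.82 mm.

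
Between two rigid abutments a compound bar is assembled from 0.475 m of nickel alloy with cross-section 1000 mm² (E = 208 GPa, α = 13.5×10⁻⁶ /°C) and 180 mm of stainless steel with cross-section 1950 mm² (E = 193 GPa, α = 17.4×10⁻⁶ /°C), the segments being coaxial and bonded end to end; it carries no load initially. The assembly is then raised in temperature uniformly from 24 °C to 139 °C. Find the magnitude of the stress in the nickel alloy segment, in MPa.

If the supports were absent, the total length change would be Σ αᵢΔT Lᵢ = 13.5×10⁻⁶×115×475 + 17.4×10⁻⁶×115×180 = 1.098 mm.
Since the ends are fixed, an axial force P builds up, equal in every segment, with P · Σ Lᵢ/(AᵢEᵢ) = δ_free.
Σ Lᵢ/(AᵢEᵢ) = 475/(1000×208×10³) + 180/(1950×193×10³) = 2.762×10⁻⁶ mm/N.
So P = 1.098 / 2.762×10⁻⁶ = 397.4 kN, compressive.
σ_{nickel alloy} = P / A = 397400 / 1000 = 397.4 MPa.

σ ≈ 397 MPa (compressive)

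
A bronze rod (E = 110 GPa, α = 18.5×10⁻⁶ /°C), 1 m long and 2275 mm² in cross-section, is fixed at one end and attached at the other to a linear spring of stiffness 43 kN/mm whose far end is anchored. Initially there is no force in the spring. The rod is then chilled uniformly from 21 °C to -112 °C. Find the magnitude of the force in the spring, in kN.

Free thermal contraction: δ_free = αΔT L = 18.5×10⁻⁶ × 133 × 1000 = 2.461 mm.
With a force P in the spring, the elastic change of the rod is PL/(AE) and that of the spring is P/k; compatibility requires their sum to equal δ_free.
P [ L/(AE) + 1/k ] = δ_free → P [ 1000/(2275×110×10³) + 1/(43×10³) ] = 2.461.
P = 2.461 / 2.725×10⁻⁵ = 90290 N.

P ≈ 90.3 kN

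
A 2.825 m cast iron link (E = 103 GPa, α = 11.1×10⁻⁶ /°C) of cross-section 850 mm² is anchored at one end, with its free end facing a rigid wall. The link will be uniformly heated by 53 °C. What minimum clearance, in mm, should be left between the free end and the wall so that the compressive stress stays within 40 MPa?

g ≈ 0.565 mm

With no wall the link would lengthen by αΔT L = 11.1×10⁻⁶ × 53 × 2825 = 1.662 mm.
At the allowable stress the elastic shortening the wall may impose is σL/E = 40 × 2825 / (103×10³) = 1.097 mm.
So the gap has to take up the difference, g_min = δ_free − σL/E = 1.662 − 1.097 = 0.5649 mm.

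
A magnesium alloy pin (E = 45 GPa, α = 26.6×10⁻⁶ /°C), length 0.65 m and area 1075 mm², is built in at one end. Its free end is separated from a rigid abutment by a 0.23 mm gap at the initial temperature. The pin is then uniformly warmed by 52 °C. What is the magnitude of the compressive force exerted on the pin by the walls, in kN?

Free thermal elongation = αΔT L = 26.6×10⁻⁶ × 52 × 650 = 0.8991 mm.
This exceeds the 0.23 mm gap, so the wall pushes back. The portion of expansion that must be recovered elastically is δ_free − gap = 0.8991 − 0.23 = 0.6691 mm.
So σ = E(δ_free − g)/L = 45×10³ × 0.6691/650 = 46.32 MPa.
P = σA = 46.32 × 1075 = 49.79 kN.

P ≈ 49.8 kN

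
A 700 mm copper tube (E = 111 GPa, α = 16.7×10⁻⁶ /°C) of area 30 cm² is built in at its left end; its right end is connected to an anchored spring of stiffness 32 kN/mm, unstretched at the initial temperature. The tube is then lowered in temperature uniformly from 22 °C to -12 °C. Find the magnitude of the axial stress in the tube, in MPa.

The unrestrained thermal change is αΔT L = 16.7×10⁻⁶ × 34 × 700 = 0.3975 mm.
Let P be the tensile force in the spring. The tube extends elastically by PL/(AE) and the spring stretches by P/k; together these equal δ_free.
P [ L/(AE) + 1/k ] = δ_free → P [ 700/(3000×111×10³) + 1/(32×10³) ] = 0.3975.
P = 0.3975 / 3.335×10⁻⁵ = 11920 N.
σ = P/A = 11920/3000 = 3.972 MPa.

σ ≈ 3.97 MPa (tensile)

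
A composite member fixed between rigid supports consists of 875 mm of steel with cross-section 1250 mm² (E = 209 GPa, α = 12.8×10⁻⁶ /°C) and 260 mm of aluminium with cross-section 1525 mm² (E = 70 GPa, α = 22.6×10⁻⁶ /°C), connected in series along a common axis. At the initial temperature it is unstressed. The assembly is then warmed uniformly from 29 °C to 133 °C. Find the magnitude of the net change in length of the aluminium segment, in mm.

If the supports were absent, the total length change would be Σ αᵢΔT Lᵢ = 12.8×10⁻⁶×104×875 + 22.6×10⁻⁶×104×260 = 1.776 mm.
Since the ends are fixed, an axial force P builds up, equal in every segment, with P · Σ Lᵢ/(AᵢEᵢ) = δ_free.
Σ Lᵢ/(AᵢEᵢ) = 875/(1250×209×10³) + 260/(1525×70×10³) = 5.785×10⁻⁶ mm/N.
So P = 1.776 / 5.785×10⁻⁶ = 307 kN, compressive.
For the aluminium segment, free thermal change = 22.6×10⁻⁶×104×260 = 0.6111 mm and elastic change from P = 307000×260/(1525×70×10³) = 0.7477 mm; these oppose, so the net change is 0.137 mm (segment shortens).

|ΔL| ≈ 0.137 mm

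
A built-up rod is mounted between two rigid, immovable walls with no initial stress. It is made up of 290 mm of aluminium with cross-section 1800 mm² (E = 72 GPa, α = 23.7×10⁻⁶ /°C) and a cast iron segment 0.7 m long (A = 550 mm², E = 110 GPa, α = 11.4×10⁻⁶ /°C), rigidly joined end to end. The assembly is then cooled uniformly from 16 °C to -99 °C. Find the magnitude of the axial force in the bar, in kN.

P ≈ 124 kN (tensile)

With the walls removed the bar would change length by δ_free = Σ αᵢΔT Lᵢ = 23.7×10⁻⁶×115×290 + 11.4×10⁻⁶×115×700 = 1.708 mm.
Since the ends are fixed, an axial force P builds up, equal in every segment, with P · Σ Lᵢ/(AᵢEᵢ) = δ_free.
Σ Lᵢ/(AᵢEᵢ) = 290/(1800×72×10³) + 700/(550×110×10³) = 1.381×10⁻⁵ mm/N.
So P = 1.708 / 1.381×10⁻⁵ = 123.7 kN, tensile.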